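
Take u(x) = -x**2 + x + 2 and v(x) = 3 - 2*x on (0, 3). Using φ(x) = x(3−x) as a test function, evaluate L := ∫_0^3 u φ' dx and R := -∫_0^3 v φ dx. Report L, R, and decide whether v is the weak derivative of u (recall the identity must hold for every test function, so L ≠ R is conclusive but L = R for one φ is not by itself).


LHS = 9, RHS = 0. No, v is not the weak derivative of u.

u(x) = -x**2 + x + 2, classical derivative u'(x) = 1 - 2*x.
φ(x) = x(3−x), so φ'(x) = 3 - 2*x.
Note φ(0) = φ(3) = 0, so the boundary term u·φ vanishes.
LHS = ∫_0^3 u(x) φ'(x) dx = ∫_0^3 (2*x^3 - 5*x^2 - x + 6) dx. Term by term:
  ∫_0^3 2*x^3 dx = 81/2;  ∫_0^3 -5*x^2 dx = -45;  ∫_0^3 -x dx = -9/2;
  ∫_0^3 6 dx = 18.
Sum: 81/2 − 45 − 9/2 + 18 = 9.
So LHS = 9.
∫_0^3 v(x) φ(x) dx = ∫_0^3 (2*x^3 - 9*x^2 + 9*x) dx. Term by term:
  ∫_0^3 2*x^3 dx = 81/2;  ∫_0^3 -9*x^2 dx = -81;  ∫_0^3 9*x dx = 81/2.
Sum: 81/2 − 81 + 81/2 = 0.
So RHS = -∫_0^3 v(x) φ(x) dx = 0.
LHS − RHS = 9 ≠ 0, so the identity fails.
(For a valid weak derivative the identity must hold for EVERY test function, in particular this one. The failure shows v is NOT the weak derivative of u.)
Correct weak derivative would be u'(x) = 1 - 2*x.


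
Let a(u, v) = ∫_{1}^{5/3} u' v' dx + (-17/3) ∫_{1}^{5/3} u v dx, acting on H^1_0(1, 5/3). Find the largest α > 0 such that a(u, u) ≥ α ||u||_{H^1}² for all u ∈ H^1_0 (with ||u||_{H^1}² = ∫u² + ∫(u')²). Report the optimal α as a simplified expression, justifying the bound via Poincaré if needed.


α = (-68 + 27*π^2)/(3*(4 + 9*π^2))

Coercivity of a(·,·) on H^1_0(1, 5/3) means a(u, u) ≥ α ||u||_{H^1}² for every u ∈ H^1_0.
The interval has length L = 2/3, and Poincaré/coercivity depend only on L. Here a(u, u) = ∫(u')² + (-17/3)·∫u².
Here c = -17/3 < 0 with |c| < (π/L)² = 9*π^2/4, so coercivity still holds. The condition a(u,u) ≥ α||u||_{H^1}² reads (1−α)∫(u')² ≥ (α−c)∫u². Any admissible α is ≤ 1 (rapidly oscillating u have ∫u²/∫(u')² → 0), and α = 1 would force 0 ≥ (1−c)∫u², impossible since c < 1; so 1−α > 0. By the sharp Poincaré inequality on H^1_0 of an interval of length L, ∫(u')² ≥ (π/L)²∫u² with equality for the first sine mode sin(π(x−x₀)/L) (x₀ the left endpoint), so the inequality holds for all u iff (1−α)(π/L)² ≥ α − c, i.e. α ≤ ((π/L)² + c)/((π/L)² + 1) = (1 + c(L/π)²)/(1 + (L/π)²). (Direct route, valid since c ≤ 0: Poincaré gives c∫u² ≥ c(L/π)²∫(u')², so a(u,u) ≥ (1 + c(L/π)²)∫(u')², while ||u||_{H^1}² ≤ (1 + (L/π)²)∫(u')²; dividing yields the same α.) With (π/L)² = 9*π^2/4 and c = -17/3, the largest admissible constant is α = ((π/L)² + c)/((π/L)² + 1).
Simplifying, α = (-68 + 27*π^2)/(3*(4 + 9*π^2)).


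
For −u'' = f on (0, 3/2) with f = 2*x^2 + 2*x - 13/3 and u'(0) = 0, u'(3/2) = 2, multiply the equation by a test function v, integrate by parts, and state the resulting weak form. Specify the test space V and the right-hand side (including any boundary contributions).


V = H^1(0, 3/2) (v unrestricted at boundary; u is determined up to an additive constant); weak form: ∫_0^3/2 u'v' dx = ∫_0^3/2 (2*x^2 + 2*x - 13/3) v dx + 2·v(3/2) for all v ∈ V.

Multiply both sides by a test function v and integrate from 0 to 3/2:
  ∫_0^3/2 −u''(x) v(x) dx = ∫_0^3/2 f(x) v(x) dx.
Integrate the LHS by parts once:
  ∫_0^3/2 −u'' v dx = −[u'(x) v(x)]_0^3/2 + ∫_0^3/2 u'(x) v'(x) dx.
Thus ∫_0^3/2 u'(x) v'(x) dx = ∫_0^3/2 f(x) v(x) dx + [u'(x) v(x)]_0^3/2.
Choose V so that boundary terms are either known or forced to vanish.
u has inhomogeneous Neumann u'(0) = 0, u'(3/2) = 2. [u' v]_0^3/2 = (2)·v(3/2) − (0)·v(0) = 2·v(3/2). Take V = H^1(0, 3/2); boundary term becomes part of RHS.
Weak formulation: find u (satisfying any essential BC) such that ∫_0^3/2 u'(x) v'(x) dx = ∫_0^3/2 f v dx + 2·v(3/2) for all v ∈ V (Neumann data are natural BCs: they enter the RHS as boundary terms).
Substituting f(x) = 2*x^2 + 2*x - 13/3, the right-hand side is ∫_0^3/2 (2*x^2 + 2*x - 13/3) v dx + 2·v(3/2).
Compatibility check (pure Neumann): taking v ≡ 1 ∈ V gives 0 = ∫_0^3/2 f dx + (2) − (0), i.e. ∫_0^3/2 f dx must equal u'(0) − u'(3/2) = -2. Indeed ∫_0^3/2 (2*x^2 + 2*x - 13/3) dx = -2, so the data are compatible. The solution is then unique only up to an additive constant (fix it e.g. by requiring ∫_0^3/2 u dx = 0).


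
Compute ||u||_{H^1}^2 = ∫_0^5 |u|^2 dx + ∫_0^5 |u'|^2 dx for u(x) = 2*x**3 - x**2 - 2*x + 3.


||u||_{H^1}^2 = 1054190/21

The H^1 norm (squared) on an interval (0, L) is
  ||u||_{H^1}^2 = ∫_0^L u(x)^2 dx + ∫_0^L u'(x)^2 dx.
Compute u'(x) = 6*x**2 - 2*x - 2.
Then u(x)^2 = 4*x**6 - 4*x**5 - 7*x**4 + 16*x**3 - 2*x**2 - 12*x + 9 and u'(x)^2 = 36*x**4 - 24*x**3 - 20*x**2 + 8*x + 4.
Integrate each monomial from 0 to 5 using ∫_0^5 c·x^n dx = c·5^(n+1)/(n+1):
  ∫_0^5 u(x)^2 dx = ∫_0^5 (4*x^6 - 4*x^5 - 7*x^4 + 16*x^3 - 2*x^2 - 12*x + 9) dx. Term by term:
    ∫_0^5 4*x^6 dx = 312500/7;  ∫_0^5 -4*x^5 dx = -31250/3;  ∫_0^5 -7*x^4 dx = -4375;
    ∫_0^5 16*x^3 dx = 2500;  ∫_0^5 -2*x^2 dx = -250/3;  ∫_0^5 -12*x dx = -150;
    ∫_0^5 9 dx = 45.
  Sum: 312500/7 − 31250/3 − 4375 + 2500 − 250/3 − 150 + 45 = 225140/7.
  ∫_0^5 u'(x)^2 dx = ∫_0^5 (36*x^4 - 24*x^3 - 20*x^2 + 8*x + 4) dx. Term by term:
    ∫_0^5 36*x^4 dx = 22500;  ∫_0^5 -24*x^3 dx = -3750;  ∫_0^5 -20*x^2 dx = -2500/3;
    ∫_0^5 8*x dx = 100;  ∫_0^5 4 dx = 20.
  Sum: 22500 − 3750 − 2500/3 + 100 + 20 = 54110/3.
Adding: ||u||_{H^1}^2 = 225140/7 + 54110/3 = 1054190/21.


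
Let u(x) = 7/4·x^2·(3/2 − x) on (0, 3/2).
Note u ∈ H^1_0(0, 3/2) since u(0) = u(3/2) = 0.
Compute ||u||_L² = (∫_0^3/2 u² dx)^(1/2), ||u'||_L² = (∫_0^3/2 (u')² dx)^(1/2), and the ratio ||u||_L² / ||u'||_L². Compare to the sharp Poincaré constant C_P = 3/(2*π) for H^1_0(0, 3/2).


||u||_L² / ||u'||_L² = 3*sqrt(14)/28 < C_P = 3/(2*π).

u(x) = 7/4·x^2·(3/2 − x), so u'(x) = 21*x*(1 - x)/4.
u(x) = 7/4·x^2·(3/2 − x) vanishes at x = 0 and x = 3/2, so u ∈ H^1_0(0, 3/2). Differentiate via the product rule and integrate the resulting polynomials term by term.
  ∫_0^3/2 u² dx = ∫_0^3/2 (49*x^6/16 - 147*x^5/16 + 441*x^4/64) dx. Term by term:
    ∫_0^3/2 49*x^6/16 dx = 15309/2048;  ∫_0^3/2 -147*x^5/16 dx = -35721/2048;  ∫_0^3/2 441*x^4/64 dx = 107163/10240.
  Sum: 15309/2048 − 35721/2048 + 107163/10240 = 5103/10240.
  ∫_0^3/2 (u')² dx = ∫_0^3/2 (441*x^4/16 - 441*x^3/8 + 441*x^2/16) dx. Term by term:
    ∫_0^3/2 441*x^4/16 dx = 107163/2560;  ∫_0^3/2 -441*x^3/8 dx = -35721/512;  ∫_0^3/2 441*x^2/16 dx = 3969/128.
  Sum: 107163/2560 − 35721/512 + 3969/128 = 3969/1280.
∫_0^3/2 u² dx = 5103/10240, so ||u||_L² = 27*sqrt(70)/320.
∫_0^3/2 (u')² dx = 3969/1280, so ||u'||_L² = 63*sqrt(5)/80.
Ratio ||u||_L² / ||u'||_L² = 3*sqrt(14)/28.
Sharp Poincaré constant on H^1_0(0, 3/2) is C_P = L/π = 3/(2*π), achieved by sin(2*π/3·x).
A polynomial bump cannot attain the sharp Poincaré constant (only the first sine eigenfunction does), so the ratio is strictly less than C_P, consistent with ||u||_L² ≤ C_P ||u'||_L².


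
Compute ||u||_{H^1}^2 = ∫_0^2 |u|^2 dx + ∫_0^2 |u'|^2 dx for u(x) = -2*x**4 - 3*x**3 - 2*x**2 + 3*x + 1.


||u||_{H^1}^2 = 1373872/315

The H^1 norm (squared) on an interval (0, L) is
  ||u||_{H^1}^2 = ∫_0^L u(x)^2 dx + ∫_0^L u'(x)^2 dx.
Compute u'(x) = -8*x**3 - 9*x**2 - 4*x + 3.
Then u(x)^2 = 4*x**8 + 12*x**7 + 17*x**6 - 18*x**4 - 18*x**3 + 5*x**2 + 6*x + 1 and u'(x)^2 = 64*x**6 + 144*x**5 + 145*x**4 + 24*x**3 - 38*x**2 - 24*x + 9.
Integrate each monomial from 0 to 2 using ∫_0^2 c·x^n dx = c·2^(n+1)/(n+1):
  ∫_0^2 u(x)^2 dx = ∫_0^2 (4*x^8 + 12*x^7 + 17*x^6 - 18*x^4 - 18*x^3 + 5*x^2 + 6*x + 1) dx. Term by term:
    ∫_0^2 4*x^8 dx = 2048/9;  ∫_0^2 12*x^7 dx = 384;  ∫_0^2 17*x^6 dx = 2176/7;
    ∫_0^2 -18*x^4 dx = -576/5;  ∫_0^2 -18*x^3 dx = -72;  ∫_0^2 5*x^2 dx = 40/3;
    ∫_0^2 6*x dx = 12;  ∫_0^2 1 dx = 2.
  Sum: 2048/9 + 384 + 2176/7 − 576/5 − 72 + 40/3 + 12 + 2 = 240202/315.
  ∫_0^2 u'(x)^2 dx = ∫_0^2 (64*x^6 + 144*x^5 + 145*x^4 + 24*x^3 - 38*x^2 - 24*x + 9) dx. Term by term:
    ∫_0^2 64*x^6 dx = 8192/7;  ∫_0^2 144*x^5 dx = 1536;  ∫_0^2 145*x^4 dx = 928;
    ∫_0^2 24*x^3 dx = 96;  ∫_0^2 -38*x^2 dx = -304/3;  ∫_0^2 -24*x dx = -48;
    ∫_0^2 9 dx = 18.
  Sum: 8192/7 + 1536 + 928 + 96 − 304/3 − 48 + 18 = 75578/21.
Adding: ||u||_{H^1}^2 = 240202/315 + 75578/21 = 1373872/315.


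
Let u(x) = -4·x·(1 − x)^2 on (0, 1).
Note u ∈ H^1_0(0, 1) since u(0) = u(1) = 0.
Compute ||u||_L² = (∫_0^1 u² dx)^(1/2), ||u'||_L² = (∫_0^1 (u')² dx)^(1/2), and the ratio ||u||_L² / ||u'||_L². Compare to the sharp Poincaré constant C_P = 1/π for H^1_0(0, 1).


||u||_L² / ||u'||_L² = sqrt(14)/14 < C_P = 1/π.

u(x) = -4·x·(1 − x)^2, so u'(x) = 4*(1 - 3*x)*(x - 1).
u(x) = -4·x·(1 − x)^2 vanishes at x = 0 and x = 1, so u ∈ H^1_0(0, 1). Differentiate via the product rule and integrate the resulting polynomials term by term.
  ∫_0^1 u² dx = ∫_0^1 (16*x^6 - 64*x^5 + 96*x^4 - 64*x^3 + 16*x^2) dx. Term by term:
    ∫_0^1 16*x^6 dx = 16/7;  ∫_0^1 -64*x^5 dx = -32/3;  ∫_0^1 96*x^4 dx = 96/5;
    ∫_0^1 -64*x^3 dx = -16;  ∫_0^1 16*x^2 dx = 16/3.
  Sum: 16/7 − 32/3 + 96/5 − 16 + 16/3 = 16/105.
  ∫_0^1 (u')² dx = ∫_0^1 (144*x^4 - 384*x^3 + 352*x^2 - 128*x + 16) dx. Term by term:
    ∫_0^1 144*x^4 dx = 144/5;  ∫_0^1 -384*x^3 dx = -96;  ∫_0^1 352*x^2 dx = 352/3;
    ∫_0^1 -128*x dx = -64;  ∫_0^1 16 dx = 16.
  Sum: 144/5 − 96 + 352/3 − 64 + 16 = 32/15.
∫_0^1 u² dx = 16/105, so ||u||_L² = 4*sqrt(105)/105.
∫_0^1 (u')² dx = 32/15, so ||u'||_L² = 4*sqrt(30)/15.
Ratio ||u||_L² / ||u'||_L² = sqrt(14)/14.
Sharp Poincaré constant on H^1_0(0, 1) is C_P = L/π = 1/π, achieved by sin(π·x).
A polynomial bump cannot attain the sharp Poincaré constant (only the first sine eigenfunction does), so the ratio is strictly less than C_P, consistent with ||u||_L² ≤ C_P ||u'||_L².


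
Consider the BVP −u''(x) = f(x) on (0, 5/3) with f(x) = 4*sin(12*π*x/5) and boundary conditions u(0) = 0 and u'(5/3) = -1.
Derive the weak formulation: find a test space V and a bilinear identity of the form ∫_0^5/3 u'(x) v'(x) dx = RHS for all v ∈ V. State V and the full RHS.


V = {v ∈ H^1(0, 5/3) : v(0) = 0} (test functions vanish at x = 0 where u is specified); weak form: ∫_0^5/3 u'v' dx = ∫_0^5/3 (4*sin(12*π*x/5)) v dx − v(5/3) for all v ∈ V.

Multiply both sides by a test function v and integrate from 0 to 5/3:
  ∫_0^5/3 −u''(x) v(x) dx = ∫_0^5/3 f(x) v(x) dx.
Integrate the LHS by parts once:
  ∫_0^5/3 −u'' v dx = −[u'(x) v(x)]_0^5/3 + ∫_0^5/3 u'(x) v'(x) dx.
Thus ∫_0^5/3 u'(x) v'(x) dx = ∫_0^5/3 f(x) v(x) dx + [u'(x) v(x)]_0^5/3.
Choose V so that boundary terms are either known or forced to vanish.
Mixed BC: u(0) = 0 (Dirichlet) and u'(5/3) = -1 (Neumann). Define V = {v ∈ H^1(0, 5/3) : v(0) = 0}. Then [u' v]_0^5/3 = u'(5/3)·v(5/3) − u'(0)·0 = − v(5/3).
Weak formulation: find u (satisfying any essential BC) such that ∫_0^5/3 u'(x) v'(x) dx = ∫_0^5/3 f v dx − v(5/3) for all v ∈ V (Dirichlet at 0 absorbed into V; Neumann datum at x = 5/3 contributes the boundary term).
Substituting f(x) = 4*sin(12*π*x/5), the right-hand side is ∫_0^5/3 (4*sin(12*π*x/5)) v dx − v(5/3).


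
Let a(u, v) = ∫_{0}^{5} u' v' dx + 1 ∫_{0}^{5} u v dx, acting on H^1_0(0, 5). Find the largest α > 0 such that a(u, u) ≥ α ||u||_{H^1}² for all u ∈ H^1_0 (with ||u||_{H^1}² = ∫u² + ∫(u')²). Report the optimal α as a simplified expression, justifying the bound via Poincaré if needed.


α = 1

Coercivity of a(·,·) on H^1_0(0, 5) means a(u, u) ≥ α ||u||_{H^1}² for every u ∈ H^1_0.
The interval has length L = 5, and Poincaré/coercivity depend only on L. Here a(u, u) = ∫(u')² + (1)·∫u².
Here c = 1 ≥ 1, so a(u,u) = ∫(u')² + c∫u² ≥ ∫(u')² + ∫u² = ||u||_{H^1}², i.e. α = 1 works. No larger α is possible: a(u,u) ≥ α||u||_{H^1}² means (1−α)∫(u')² ≥ (α−c)∫u², and for the modes u_n = sin(nπ(x−x₀)/L) (x₀ the left endpoint) one has ∫u_n²/∫(u_n')² = (L/(nπ))² → 0, so a(u_n,u_n)/||u_n||_{H^1}² → 1. Hence the optimal constant is α = 1.
Therefore α = 1.


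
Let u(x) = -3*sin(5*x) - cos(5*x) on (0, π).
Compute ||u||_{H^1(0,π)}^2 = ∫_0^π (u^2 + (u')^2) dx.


||u||_{H^1(0,π)}^2 = 130*π

u'(x) = 5*sin(5*x) - 15*cos(5*x).
Expand u² and (u')² and integrate term by term on (0, π), using: for integers n ≥ 1, ∫_0^π sin²(nx) dx = ∫_0^π cos²(nx) dx = π/2; for n ≠ n', ∫_0^π sin(nx)sin(n'x) dx = ∫_0^π cos(nx)cos(n'x) dx = 0; and by product-to-sum, ∫_0^π sin(nx)cos(n'x) dx = ½∫_0^π [sin((n+n')x) + sin((n−n')x)] dx, which is 0 when n+n' is even and 2n/(n²−n'²) when n+n' is odd (it need not vanish on (0, π)).
  u² squared terms: (-1)²·∫cos(5x)² dx = 1·π/2 = π/2;  (-3)²·∫sin(5x)² dx = 9·π/2 = 9*π/2.
  u² cross terms: 2·(-1)·(-3)·∫cos(5x)·sin(5x) dx = 6·(0) = 0.
  So ∫_0^π u² dx = π/2 + 9*π/2 + 0 = 5*π.
  (u')² squared terms: (-15)²·∫cos(5x)² dx = 225·π/2 = 225*π/2;  (5)²·∫sin(5x)² dx = 25·π/2 = 25*π/2.
  (u')² cross terms: 2·(-15)·(5)·∫cos(5x)·sin(5x) dx = -150·(0) = 0.
  So ∫_0^π (u')² dx = 225*π/2 + 25*π/2 + 0 = 125*π.
||u||_{H^1}^2 = (5*π) + (125*π) = 130*π.


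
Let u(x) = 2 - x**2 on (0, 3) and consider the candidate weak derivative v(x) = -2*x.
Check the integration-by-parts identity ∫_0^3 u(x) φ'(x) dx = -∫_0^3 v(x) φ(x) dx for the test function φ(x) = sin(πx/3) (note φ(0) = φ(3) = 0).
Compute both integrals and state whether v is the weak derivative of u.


LHS = 18/π, RHS = 18/π. Yes, v = u' weakly.

u(x) = 2 - x**2, classical derivative u'(x) = -2*x.
φ(x) = sin(πx/3), so φ'(x) = π*cos(π*x/3)/3.
Note φ(0) = φ(3) = 0, so the boundary term u·φ vanishes.
LHS = ∫_0^3 u(x) φ'(x) dx = ∫_0^3 (-π*x^2*cos(π*x/3)/3 + 2*π*cos(π*x/3)/3) dx. Term by term:
  ∫_0^3 2*π*cos(π*x/3)/3 dx = 0;  ∫_0^3 -π*x^2*cos(π*x/3)/3 dx = 18/π.
Sum: 0 + 18/π = 18/π.
So LHS = 18/π.
∫_0^3 v(x) φ(x) dx = ∫_0^3 (-2*x*sin(π*x/3)) dx. Term by term:
  ∫_0^3 -2*x*sin(π*x/3) dx = -18/π.
So RHS = -∫_0^3 v(x) φ(x) dx = 18/π.
LHS = RHS, so the identity holds for this test φ.
Moreover u is smooth here and v(x) = u'(x) = -2*x pointwise, so the identity holds for every test function. Hence v is the weak derivative of u.


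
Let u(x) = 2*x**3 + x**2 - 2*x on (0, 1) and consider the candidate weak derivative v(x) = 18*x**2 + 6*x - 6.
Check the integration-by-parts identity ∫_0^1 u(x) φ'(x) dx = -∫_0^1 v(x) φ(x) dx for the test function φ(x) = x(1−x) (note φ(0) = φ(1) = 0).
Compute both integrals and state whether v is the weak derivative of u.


LHS = -2/15, RHS = -2/5. No, v is not the weak derivative of u.

u(x) = 2*x**3 + x**2 - 2*x, classical derivative u'(x) = 6*x**2 + 2*x - 2.
φ(x) = x(1−x), so φ'(x) = 1 - 2*x.
Note φ(0) = φ(1) = 0, so the boundary term u·φ vanishes.
LHS = ∫_0^1 u(x) φ'(x) dx = ∫_0^1 (-4*x^4 + 5*x^2 - 2*x) dx. Term by term:
  ∫_0^1 -4*x^4 dx = -4/5;  ∫_0^1 5*x^2 dx = 5/3;  ∫_0^1 -2*x dx = -1.
Sum: -4/5 + 5/3 − 1 = -2/15.
So LHS = -2/15.
∫_0^1 v(x) φ(x) dx = ∫_0^1 (-18*x^4 + 12*x^3 + 12*x^2 - 6*x) dx. Term by term:
  ∫_0^1 -18*x^4 dx = -18/5;  ∫_0^1 12*x^3 dx = 3;  ∫_0^1 12*x^2 dx = 4;
  ∫_0^1 -6*x dx = -3.
Sum: -18/5 + 3 + 4 − 3 = 2/5.
So RHS = -∫_0^1 v(x) φ(x) dx = -2/5.
LHS − RHS = 4/15 ≠ 0, so the identity fails.
(For a valid weak derivative the identity must hold for EVERY test function, in particular this one. The failure shows v is NOT the weak derivative of u.)
Correct weak derivative would be u'(x) = 6*x**2 + 2*x - 2.


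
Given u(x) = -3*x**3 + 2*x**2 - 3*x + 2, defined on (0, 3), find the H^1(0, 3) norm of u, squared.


||u||_{H^1}^2 = 177648/35

The H^1 norm (squared) on an interval (0, L) is
  ||u||_{H^1}^2 = ∫_0^L u(x)^2 dx + ∫_0^L u'(x)^2 dx.
Compute u'(x) = -9*x**2 + 4*x - 3.
Then u(x)^2 = 9*x**6 - 12*x**5 + 22*x**4 - 24*x**3 + 17*x**2 - 12*x + 4 and u'(x)^2 = 81*x**4 - 72*x**3 + 70*x**2 - 24*x + 9.
Integrate each monomial from 0 to 3 using ∫_0^3 c·x^n dx = c·3^(n+1)/(n+1):
  ∫_0^3 u(x)^2 dx = ∫_0^3 (9*x^6 - 12*x^5 + 22*x^4 - 24*x^3 + 17*x^2 - 12*x + 4) dx. Term by term:
    ∫_0^3 9*x^6 dx = 19683/7;  ∫_0^3 -12*x^5 dx = -1458;  ∫_0^3 22*x^4 dx = 5346/5;
    ∫_0^3 -24*x^3 dx = -486;  ∫_0^3 17*x^2 dx = 153;  ∫_0^3 -12*x dx = -54;
    ∫_0^3 4 dx = 12.
  Sum: 19683/7 − 1458 + 5346/5 − 486 + 153 − 54 + 12 = 71682/35.
  ∫_0^3 u'(x)^2 dx = ∫_0^3 (81*x^4 - 72*x^3 + 70*x^2 - 24*x + 9) dx. Term by term:
    ∫_0^3 81*x^4 dx = 19683/5;  ∫_0^3 -72*x^3 dx = -1458;  ∫_0^3 70*x^2 dx = 630;
    ∫_0^3 -24*x dx = -108;  ∫_0^3 9 dx = 27.
  Sum: 19683/5 − 1458 + 630 − 108 + 27 = 15138/5.
Adding: ||u||_{H^1}^2 = 71682/35 + 15138/5 = 177648/35.


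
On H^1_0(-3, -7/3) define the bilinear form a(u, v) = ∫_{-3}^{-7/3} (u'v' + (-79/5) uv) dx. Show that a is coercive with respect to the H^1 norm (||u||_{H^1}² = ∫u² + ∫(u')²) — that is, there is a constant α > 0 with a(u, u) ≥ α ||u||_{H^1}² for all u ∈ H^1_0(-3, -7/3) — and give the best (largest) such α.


α = (-316 + 45*π^2)/(5*(4 + 9*π^2))

Coercivity of a(·,·) on H^1_0(-3, -7/3) means a(u, u) ≥ α ||u||_{H^1}² for every u ∈ H^1_0.
The interval has length L = 2/3, and Poincaré/coercivity depend only on L. Here a(u, u) = ∫(u')² + (-79/5)·∫u².
Here c = -79/5 < 0 with |c| < (π/L)² = 9*π^2/4, so coercivity still holds. The condition a(u,u) ≥ α||u||_{H^1}² reads (1−α)∫(u')² ≥ (α−c)∫u². Any admissible α is ≤ 1 (rapidly oscillating u have ∫u²/∫(u')² → 0), and α = 1 would force 0 ≥ (1−c)∫u², impossible since c < 1; so 1−α > 0. By the sharp Poincaré inequality on H^1_0 of an interval of length L, ∫(u')² ≥ (π/L)²∫u² with equality for the first sine mode sin(π(x−x₀)/L) (x₀ the left endpoint), so the inequality holds for all u iff (1−α)(π/L)² ≥ α − c, i.e. α ≤ ((π/L)² + c)/((π/L)² + 1) = (1 + c(L/π)²)/(1 + (L/π)²). (Direct route, valid since c ≤ 0: Poincaré gives c∫u² ≥ c(L/π)²∫(u')², so a(u,u) ≥ (1 + c(L/π)²)∫(u')², while ||u||_{H^1}² ≤ (1 + (L/π)²)∫(u')²; dividing yields the same α.) With (π/L)² = 9*π^2/4 and c = -79/5, the largest admissible constant is α = ((π/L)² + c)/((π/L)² + 1).
Simplifying, α = (-316 + 45*π^2)/(5*(4 + 9*π^2)).


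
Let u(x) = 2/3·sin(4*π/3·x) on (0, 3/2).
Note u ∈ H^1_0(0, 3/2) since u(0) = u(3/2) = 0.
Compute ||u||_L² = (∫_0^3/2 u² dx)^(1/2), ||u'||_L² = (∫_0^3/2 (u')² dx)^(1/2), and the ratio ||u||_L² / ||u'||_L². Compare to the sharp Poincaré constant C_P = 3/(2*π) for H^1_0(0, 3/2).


||u||_L² / ||u'||_L² = 3/(4*π) < C_P = 3/(2*π).

u(x) = 2/3·sin(4*π/3·x), so u'(x) = 8*π*cos(4*π*x/3)/9.
Writing u(x) = A·sin(kπx/L) with A = 2/3 and k = 2, use ∫_0^L sin²(kπx/L) dx = L/2 and ∫_0^L cos²(kπx/L) dx = L/2.
u² = 4/9·sin²(4*π/3·x) and (u')² = 64*π^2/81·cos²(4*π/3·x), and each of sin², cos² integrates to L/2 = 3/4 over (0, 3/2).
∫_0^3/2 u² dx = 1/3, so ||u||_L² = sqrt(3)/3.
∫_0^3/2 (u')² dx = 16*π^2/27, so ||u'||_L² = 4*sqrt(3)*π/9.
Ratio ||u||_L² / ||u'||_L² = 3/(4*π).
Sharp Poincaré constant on H^1_0(0, 3/2) is C_P = L/π = 3/(2*π), achieved by sin(2*π/3·x).
This is the k = 2 harmonic; the ratio L/(kπ) is strictly less than C_P = L/π, consistent with the sharp inequality ||u||_L² ≤ C_P ||u'||_L².


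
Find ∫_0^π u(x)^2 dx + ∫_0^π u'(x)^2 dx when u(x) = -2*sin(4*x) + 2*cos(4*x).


||u||_{H^1(0,π)}^2 = 68*π

u'(x) = -8*sin(4*x) - 8*cos(4*x).
Expand u² and (u')² and integrate term by term on (0, π), using: for integers n ≥ 1, ∫_0^π sin²(nx) dx = ∫_0^π cos²(nx) dx = π/2; for n ≠ n', ∫_0^π sin(nx)sin(n'x) dx = ∫_0^π cos(nx)cos(n'x) dx = 0; and by product-to-sum, ∫_0^π sin(nx)cos(n'x) dx = ½∫_0^π [sin((n+n')x) + sin((n−n')x)] dx, which is 0 when n+n' is even and 2n/(n²−n'²) when n+n' is odd (it need not vanish on (0, π)).
  u² squared terms: (-2)²·∫sin(4x)² dx = 4·π/2 = 2*π;  (2)²·∫cos(4x)² dx = 4·π/2 = 2*π.
  u² cross terms: 2·(-2)·(2)·∫sin(4x)·cos(4x) dx = -8·(0) = 0.
  So ∫_0^π u² dx = 2*π + 2*π + 0 = 4*π.
  (u')² squared terms: (-8)²·∫cos(4x)² dx = 64·π/2 = 32*π;  (-8)²·∫sin(4x)² dx = 64·π/2 = 32*π.
  (u')² cross terms: 2·(-8)·(-8)·∫cos(4x)·sin(4x) dx = 128·(0) = 0.
  So ∫_0^π (u')² dx = 32*π + 32*π + 0 = 64*π.
||u||_{H^1}^2 = (4*π) + (64*π) = 68*π.


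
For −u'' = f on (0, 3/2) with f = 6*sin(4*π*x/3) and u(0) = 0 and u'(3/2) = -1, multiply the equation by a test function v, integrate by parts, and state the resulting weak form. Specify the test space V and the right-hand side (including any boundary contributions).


V = {v ∈ H^1(0, 3/2) : v(0) = 0} (test functions vanish at x = 0 where u is specified); weak form: ∫_0^3/2 u'v' dx = ∫_0^3/2 (6*sin(4*π*x/3)) v dx − v(3/2) for all v ∈ V.

Multiply both sides by a test function v and integrate from 0 to 3/2:
  ∫_0^3/2 −u''(x) v(x) dx = ∫_0^3/2 f(x) v(x) dx.
Integrate the LHS by parts once:
  ∫_0^3/2 −u'' v dx = −[u'(x) v(x)]_0^3/2 + ∫_0^3/2 u'(x) v'(x) dx.
Thus ∫_0^3/2 u'(x) v'(x) dx = ∫_0^3/2 f(x) v(x) dx + [u'(x) v(x)]_0^3/2.
Choose V so that boundary terms are either known or forced to vanish.
Mixed BC: u(0) = 0 (Dirichlet) and u'(3/2) = -1 (Neumann). Define V = {v ∈ H^1(0, 3/2) : v(0) = 0}. Then [u' v]_0^3/2 = u'(3/2)·v(3/2) − u'(0)·0 = − v(3/2).
Weak formulation: find u (satisfying any essential BC) such that ∫_0^3/2 u'(x) v'(x) dx = ∫_0^3/2 f v dx − v(3/2) for all v ∈ V (Dirichlet at 0 absorbed into V; Neumann datum at x = 3/2 contributes the boundary term).
Substituting f(x) = 6*sin(4*π*x/3), the right-hand side is ∫_0^3/2 (6*sin(4*π*x/3)) v dx − v(3/2).


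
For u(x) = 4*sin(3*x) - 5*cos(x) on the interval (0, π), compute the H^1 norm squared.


||u||_{H^1(0,π)}^2 = 105*π

u'(x) = 5*sin(x) + 12*cos(3*x).
Expand u² and (u')² and integrate term by term on (0, π), using: for integers n ≥ 1, ∫_0^π sin²(nx) dx = ∫_0^π cos²(nx) dx = π/2; for n ≠ n', ∫_0^π sin(nx)sin(n'x) dx = ∫_0^π cos(nx)cos(n'x) dx = 0; and by product-to-sum, ∫_0^π sin(nx)cos(n'x) dx = ½∫_0^π [sin((n+n')x) + sin((n−n')x)] dx, which is 0 when n+n' is even and 2n/(n²−n'²) when n+n' is odd (it need not vanish on (0, π)).
  u² squared terms: (-5)²·∫cos(x)² dx = 25·π/2 = 25*π/2;  (4)²·∫sin(3x)² dx = 16·π/2 = 8*π.
  u² cross terms: 2·(-5)·(4)·∫cos(x)·sin(3x) dx = -40·(0) = 0.
  So ∫_0^π u² dx = 25*π/2 + 8*π + 0 = 41*π/2.
  (u')² squared terms: (5)²·∫sin(x)² dx = 25·π/2 = 25*π/2;  (12)²·∫cos(3x)² dx = 144·π/2 = 72*π.
  (u')² cross terms: 2·(5)·(12)·∫sin(x)·cos(3x) dx = 120·(0) = 0.
  So ∫_0^π (u')² dx = 25*π/2 + 72*π + 0 = 169*π/2.
||u||_{H^1}^2 = (41*π/2) + (169*π/2) = 105*π.


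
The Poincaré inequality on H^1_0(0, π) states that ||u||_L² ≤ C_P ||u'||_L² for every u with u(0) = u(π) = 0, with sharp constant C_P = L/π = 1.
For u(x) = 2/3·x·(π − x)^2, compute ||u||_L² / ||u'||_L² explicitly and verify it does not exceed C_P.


||u||_L² / ||u'||_L² = sqrt(14)*π/14 < C_P = 1.

u(x) = 2/3·x·(π − x)^2, so u'(x) = 2*(x - π)*(3*x - π)/3.
u(x) = 2/3·x·(π − x)^2 vanishes at x = 0 and x = π, so u ∈ H^1_0(0, π). Differentiate via the product rule and integrate the resulting polynomials term by term.
  ∫_0^π u² dx = ∫_0^π (4*x^6/9 - 16*π*x^5/9 + 8*π^2*x^4/3 - 16*π^3*x^3/9 + 4*π^4*x^2/9) dx. Term by term:
    ∫_0^π 4*x^6/9 dx = 4*π^7/63;  ∫_0^π -16*π*x^5/9 dx = -8*π^7/27;  ∫_0^π 8*π^2*x^4/3 dx = 8*π^7/15;
    ∫_0^π -16*π^3*x^3/9 dx = -4*π^7/9;  ∫_0^π 4*π^4*x^2/9 dx = 4*π^7/27.
  Sum: 4*π^7/63 − 8*π^7/27 + 8*π^7/15 − 4*π^7/9 + 4*π^7/27 = 4*π^7/945.
  ∫_0^π (u')² dx = ∫_0^π (4*x^4 - 32*π*x^3/3 + 88*π^2*x^2/9 - 32*π^3*x/9 + 4*π^4/9) dx. Term by term:
    ∫_0^π 4*x^4 dx = 4*π^5/5;  ∫_0^π -32*π*x^3/3 dx = -8*π^5/3;  ∫_0^π 88*π^2*x^2/9 dx = 88*π^5/27;
    ∫_0^π -32*π^3*x/9 dx = -16*π^5/9;  ∫_0^π 4*π^4/9 dx = 4*π^5/9.
  Sum: 4*π^5/5 − 8*π^5/3 + 88*π^5/27 − 16*π^5/9 + 4*π^5/9 = 8*π^5/135.
∫_0^π u² dx = 4*π^7/945, so ||u||_L² = 2*sqrt(105)*π^(7/2)/315.
∫_0^π (u')² dx = 8*π^5/135, so ||u'||_L² = 2*sqrt(30)*π^(5/2)/45.
Ratio ||u||_L² / ||u'||_L² = sqrt(14)*π/14.
Sharp Poincaré constant on H^1_0(0, π) is C_P = L/π = 1, achieved by sin(x).
A polynomial bump cannot attain the sharp Poincaré constant (only the first sine eigenfunction does), so the ratio is strictly less than C_P, consistent with ||u||_L² ≤ C_P ||u'||_L².


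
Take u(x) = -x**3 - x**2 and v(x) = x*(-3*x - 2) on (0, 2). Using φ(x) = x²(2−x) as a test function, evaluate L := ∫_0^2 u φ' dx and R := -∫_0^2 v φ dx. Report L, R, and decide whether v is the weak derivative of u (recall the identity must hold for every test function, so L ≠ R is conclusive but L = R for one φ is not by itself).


LHS = 48/5, RHS = 48/5. Yes, v = u' weakly.

u(x) = -x**3 - x**2, classical derivative u'(x) = -3*x**2 - 2*x.
φ(x) = x²(2−x), so φ'(x) = x*(4 - 3*x).
Note φ(0) = φ(2) = 0, so the boundary term u·φ vanishes.
LHS = ∫_0^2 u(x) φ'(x) dx = ∫_0^2 (3*x^5 - x^4 - 4*x^3) dx. Term by term:
  ∫_0^2 3*x^5 dx = 32;  ∫_0^2 -x^4 dx = -32/5;  ∫_0^2 -4*x^3 dx = -16.
Sum: 32 − 32/5 − 16 = 48/5.
So LHS = 48/5.
∫_0^2 v(x) φ(x) dx = ∫_0^2 (3*x^5 - 4*x^4 - 4*x^3) dx. Term by term:
  ∫_0^2 3*x^5 dx = 32;  ∫_0^2 -4*x^4 dx = -128/5;  ∫_0^2 -4*x^3 dx = -16.
Sum: 32 − 128/5 − 16 = -48/5.
So RHS = -∫_0^2 v(x) φ(x) dx = 48/5.
LHS = RHS, so the identity holds for this test φ.
Moreover u is smooth here and v(x) = u'(x) = -3*x**2 - 2*x pointwise, so the identity holds for every test function. Hence v is the weak derivative of u.


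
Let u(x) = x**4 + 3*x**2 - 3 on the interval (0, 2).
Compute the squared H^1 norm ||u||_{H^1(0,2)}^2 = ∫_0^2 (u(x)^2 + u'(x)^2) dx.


||u||_{H^1}^2 = 268246/315

The H^1 norm (squared) on an interval (0, L) is
  ||u||_{H^1}^2 = ∫_0^L u(x)^2 dx + ∫_0^L u'(x)^2 dx.
Compute u'(x) = 4*x**3 + 6*x.
Then u(x)^2 = x**8 + 6*x**6 + 3*x**4 - 18*x**2 + 9 and u'(x)^2 = 16*x**6 + 48*x**4 + 36*x**2.
Integrate each monomial from 0 to 2 using ∫_0^2 c·x^n dx = c·2^(n+1)/(n+1):
  ∫_0^2 u(x)^2 dx = ∫_0^2 (x^8 + 6*x^6 + 3*x^4 - 18*x^2 + 9) dx. Term by term:
    ∫_0^2 x^8 dx = 512/9;  ∫_0^2 6*x^6 dx = 768/7;  ∫_0^2 3*x^4 dx = 96/5;
    ∫_0^2 -18*x^2 dx = -48;  ∫_0^2 9 dx = 18.
  Sum: 512/9 + 768/7 + 96/5 − 48 + 18 = 49078/315.
  ∫_0^2 u'(x)^2 dx = ∫_0^2 (16*x^6 + 48*x^4 + 36*x^2) dx. Term by term:
    ∫_0^2 16*x^6 dx = 2048/7;  ∫_0^2 48*x^4 dx = 1536/5;  ∫_0^2 36*x^2 dx = 96.
  Sum: 2048/7 + 1536/5 + 96 = 24352/35.
Adding: ||u||_{H^1}^2 = 49078/315 + 24352/35 = 268246/315.


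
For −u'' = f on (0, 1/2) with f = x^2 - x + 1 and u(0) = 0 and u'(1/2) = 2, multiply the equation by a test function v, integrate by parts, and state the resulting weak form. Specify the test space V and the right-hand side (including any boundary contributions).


V = {v ∈ H^1(0, 1/2) : v(0) = 0} (test functions vanish at x = 0 where u is specified); weak form: ∫_0^1/2 u'v' dx = ∫_0^1/2 (x^2 - x + 1) v dx + 2·v(1/2) for all v ∈ V.

Multiply both sides by a test function v and integrate from 0 to 1/2:
  ∫_0^1/2 −u''(x) v(x) dx = ∫_0^1/2 f(x) v(x) dx.
Integrate the LHS by parts once:
  ∫_0^1/2 −u'' v dx = −[u'(x) v(x)]_0^1/2 + ∫_0^1/2 u'(x) v'(x) dx.
Thus ∫_0^1/2 u'(x) v'(x) dx = ∫_0^1/2 f(x) v(x) dx + [u'(x) v(x)]_0^1/2.
Choose V so that boundary terms are either known or forced to vanish.
Mixed BC: u(0) = 0 (Dirichlet) and u'(1/2) = 2 (Neumann). Define V = {v ∈ H^1(0, 1/2) : v(0) = 0}. Then [u' v]_0^1/2 = u'(1/2)·v(1/2) − u'(0)·0 = 2·v(1/2).
Weak formulation: find u (satisfying any essential BC) such that ∫_0^1/2 u'(x) v'(x) dx = ∫_0^1/2 f v dx + 2·v(1/2) for all v ∈ V (Dirichlet at 0 absorbed into V; Neumann datum at x = 1/2 contributes the boundary term).
Substituting f(x) = x^2 - x + 1, the right-hand side is ∫_0^1/2 (x^2 - x + 1) v dx + 2·v(1/2).


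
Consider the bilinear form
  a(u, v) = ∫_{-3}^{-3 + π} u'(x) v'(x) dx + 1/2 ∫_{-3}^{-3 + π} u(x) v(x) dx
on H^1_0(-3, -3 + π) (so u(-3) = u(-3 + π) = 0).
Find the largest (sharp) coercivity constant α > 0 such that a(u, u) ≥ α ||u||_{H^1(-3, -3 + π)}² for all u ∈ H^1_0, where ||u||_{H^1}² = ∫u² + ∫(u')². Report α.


α = 3/4

Coercivity of a(·,·) on H^1_0(-3, -3 + π) means a(u, u) ≥ α ||u||_{H^1}² for every u ∈ H^1_0.
The interval has length L = π, and Poincaré/coercivity depend only on L. Here a(u, u) = ∫(u')² + (1/2)·∫u².
Here 0 < c = 1/2 < 1. The condition a(u,u) ≥ α||u||_{H^1}² reads (1−α)∫(u')² ≥ (α−c)∫u². Any admissible α is ≤ 1 (rapidly oscillating u have ∫u²/∫(u')² → 0), and α = 1 would force 0 ≥ (1−c)∫u², impossible since c < 1; so 1−α > 0. By the sharp Poincaré inequality on H^1_0 of an interval of length L, ∫(u')² ≥ (π/L)²∫u² with equality for the first sine mode sin(π(x−x₀)/L) (x₀ the left endpoint), so the inequality holds for all u iff (1−α)(π/L)² ≥ α − c, i.e. α ≤ ((π/L)² + c)/((π/L)² + 1) = (1 + c(L/π)²)/(1 + (L/π)²). With (π/L)² = 1 and c = 1/2, the largest admissible constant is α = ((π/L)² + c)/((π/L)² + 1).
Simplifying, α = 3/4.


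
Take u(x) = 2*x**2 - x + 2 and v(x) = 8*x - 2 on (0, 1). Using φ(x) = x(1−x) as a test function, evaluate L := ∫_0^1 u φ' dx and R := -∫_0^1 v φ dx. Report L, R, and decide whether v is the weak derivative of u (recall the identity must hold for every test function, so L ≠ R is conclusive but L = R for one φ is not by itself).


LHS = -1/6, RHS = -1/3. No, v is not the weak derivative of u.

u(x) = 2*x**2 - x + 2, classical derivative u'(x) = 4*x - 1.
φ(x) = x(1−x), so φ'(x) = 1 - 2*x.
Note φ(0) = φ(1) = 0, so the boundary term u·φ vanishes.
LHS = ∫_0^1 u(x) φ'(x) dx = ∫_0^1 (-4*x^3 + 4*x^2 - 5*x + 2) dx. Term by term:
  ∫_0^1 -4*x^3 dx = -1;  ∫_0^1 4*x^2 dx = 4/3;  ∫_0^1 -5*x dx = -5/2;
  ∫_0^1 2 dx = 2.
Sum: -1 + 4/3 − 5/2 + 2 = -1/6.
So LHS = -1/6.
∫_0^1 v(x) φ(x) dx = ∫_0^1 (-8*x^3 + 10*x^2 - 2*x) dx. Term by term:
  ∫_0^1 -8*x^3 dx = -2;  ∫_0^1 10*x^2 dx = 10/3;  ∫_0^1 -2*x dx = -1.
Sum: -2 + 10/3 − 1 = 1/3.
So RHS = -∫_0^1 v(x) φ(x) dx = -1/3.
LHS − RHS = 1/6 ≠ 0, so the identity fails.
(For a valid weak derivative the identity must hold for EVERY test function, in particular this one. The failure shows v is NOT the weak derivative of u.)
Correct weak derivative would be u'(x) = 4*x - 1.


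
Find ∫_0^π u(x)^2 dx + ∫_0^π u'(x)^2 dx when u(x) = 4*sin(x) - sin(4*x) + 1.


||u||_{H^1(0,π)}^2 = 16 + 51*π/2

u'(x) = 4*cos(x) - 4*cos(4*x).
Expand u² and (u')² and integrate term by term on (0, π), using: for integers n ≥ 1, ∫_0^π sin²(nx) dx = ∫_0^π cos²(nx) dx = π/2; for n ≠ n', ∫_0^π sin(nx)sin(n'x) dx = ∫_0^π cos(nx)cos(n'x) dx = 0; and by product-to-sum, ∫_0^π sin(nx)cos(n'x) dx = ½∫_0^π [sin((n+n')x) + sin((n−n')x)] dx, which is 0 when n+n' is even and 2n/(n²−n'²) when n+n' is odd (it need not vanish on (0, π)). For the constant mode: ∫_0^π 1 dx = π, ∫_0^π cos(nx) dx = 0, ∫_0^π sin(nx) dx = (1−(−1)^n)/n.
  u² squared terms: (1)²·∫1 dx = 1·π = π;  (-1)²·∫sin(4x)² dx = 1·π/2 = π/2;  (4)²·∫sin(x)² dx = 16·π/2 = 8*π.
  u² cross terms: 2·(1)·(-1)·∫1·sin(4x) dx = -2·(0) = 0;  2·(1)·(4)·∫1·sin(x) dx = 8·(2) = 16;  2·(-1)·(4)·∫sin(4x)·sin(x) dx = -8·(0) = 0.
  So ∫_0^π u² dx = π + π/2 + 8*π + 0 + 16 + 0 = 16 + 19*π/2.
  (u')² squared terms: (-4)²·∫cos(4x)² dx = 16·π/2 = 8*π;  (4)²·∫cos(x)² dx = 16·π/2 = 8*π.
  (u')² cross terms: 2·(-4)·(4)·∫cos(4x)·cos(x) dx = -32·(0) = 0.
  So ∫_0^π (u')² dx = 8*π + 8*π + 0 = 16*π.
||u||_{H^1}^2 = (16 + 19*π/2) + (16*π) = 16 + 51*π/2.


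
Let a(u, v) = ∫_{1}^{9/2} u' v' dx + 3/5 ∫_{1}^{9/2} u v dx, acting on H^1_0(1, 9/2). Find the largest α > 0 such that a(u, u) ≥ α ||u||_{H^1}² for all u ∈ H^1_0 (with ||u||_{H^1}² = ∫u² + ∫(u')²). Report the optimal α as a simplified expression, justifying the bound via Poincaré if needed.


α = (147 + 20*π^2)/(5*(4*π^2 + 49))

Coercivity of a(·,·) on H^1_0(1, 9/2) means a(u, u) ≥ α ||u||_{H^1}² for every u ∈ H^1_0.
The interval has length L = 7/2, and Poincaré/coercivity depend only on L. Here a(u, u) = ∫(u')² + (3/5)·∫u².
Here 0 < c = 3/5 < 1. The condition a(u,u) ≥ α||u||_{H^1}² reads (1−α)∫(u')² ≥ (α−c)∫u². Any admissible α is ≤ 1 (rapidly oscillating u have ∫u²/∫(u')² → 0), and α = 1 would force 0 ≥ (1−c)∫u², impossible since c < 1; so 1−α > 0. By the sharp Poincaré inequality on H^1_0 of an interval of length L, ∫(u')² ≥ (π/L)²∫u² with equality for the first sine mode sin(π(x−x₀)/L) (x₀ the left endpoint), so the inequality holds for all u iff (1−α)(π/L)² ≥ α − c, i.e. α ≤ ((π/L)² + c)/((π/L)² + 1) = (1 + c(L/π)²)/(1 + (L/π)²). With (π/L)² = 4*π^2/49 and c = 3/5, the largest admissible constant is α = ((π/L)² + c)/((π/L)² + 1).
Simplifying, α = (147 + 20*π^2)/(5*(4*π^2 + 49)).


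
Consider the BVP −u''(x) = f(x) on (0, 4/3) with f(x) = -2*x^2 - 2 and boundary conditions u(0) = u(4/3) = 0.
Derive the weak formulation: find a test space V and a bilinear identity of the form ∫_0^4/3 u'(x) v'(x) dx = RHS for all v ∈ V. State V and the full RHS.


V = H^1_0(0, 4/3) (so v(0) = v(4/3) = 0); weak form: ∫_0^4/3 u'v' dx = ∫_0^4/3 (-2*x^2 - 2) v dx for all v ∈ V.

Multiply both sides by a test function v and integrate from 0 to 4/3:
  ∫_0^4/3 −u''(x) v(x) dx = ∫_0^4/3 f(x) v(x) dx.
Integrate the LHS by parts once:
  ∫_0^4/3 −u'' v dx = −[u'(x) v(x)]_0^4/3 + ∫_0^4/3 u'(x) v'(x) dx.
Thus ∫_0^4/3 u'(x) v'(x) dx = ∫_0^4/3 f(x) v(x) dx + [u'(x) v(x)]_0^4/3.
Choose V so that boundary terms are either known or forced to vanish.
u is Dirichlet: u(0) = u(4/3) = 0. Let V = H^1_0(0, 4/3); then v(0) = v(4/3) = 0, and [u' v]_0^4/3 = 0.
Weak formulation: find u (satisfying any essential BC) such that ∫_0^4/3 u'(x) v'(x) dx = ∫_0^4/3 f v dx for all v ∈ V.
Substituting f(x) = -2*x^2 - 2, the right-hand side is ∫_0^4/3 (-2*x^2 - 2) v dx.


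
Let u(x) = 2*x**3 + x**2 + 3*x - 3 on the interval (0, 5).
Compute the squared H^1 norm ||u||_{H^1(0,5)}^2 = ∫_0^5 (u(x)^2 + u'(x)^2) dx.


||u||_{H^1}^2 = 3792755/42

The H^1 norm (squared) on an interval (0, L) is
  ||u||_{H^1}^2 = ∫_0^L u(x)^2 dx + ∫_0^L u'(x)^2 dx.
Compute u'(x) = 6*x**2 + 2*x + 3.
Then u(x)^2 = 4*x**6 + 4*x**5 + 13*x**4 - 6*x**3 + 3*x**2 - 18*x + 9 and u'(x)^2 = 36*x**4 + 24*x**3 + 40*x**2 + 12*x + 9.
Integrate each monomial from 0 to 5 using ∫_0^5 c·x^n dx = c·5^(n+1)/(n+1):
  ∫_0^5 u(x)^2 dx = ∫_0^5 (4*x^6 + 4*x^5 + 13*x^4 - 6*x^3 + 3*x^2 - 18*x + 9) dx. Term by term:
    ∫_0^5 4*x^6 dx = 312500/7;  ∫_0^5 4*x^5 dx = 31250/3;  ∫_0^5 13*x^4 dx = 8125;
    ∫_0^5 -6*x^3 dx = -1875/2;  ∫_0^5 3*x^2 dx = 125;  ∫_0^5 -18*x dx = -225;
    ∫_0^5 9 dx = 45.
  Sum: 312500/7 + 31250/3 + 8125 − 1875/2 + 125 − 225 + 45 = 2612065/42.
  ∫_0^5 u'(x)^2 dx = ∫_0^5 (36*x^4 + 24*x^3 + 40*x^2 + 12*x + 9) dx. Term by term:
    ∫_0^5 36*x^4 dx = 22500;  ∫_0^5 24*x^3 dx = 3750;  ∫_0^5 40*x^2 dx = 5000/3;
    ∫_0^5 12*x dx = 150;  ∫_0^5 9 dx = 45.
  Sum: 22500 + 3750 + 5000/3 + 150 + 45 = 84335/3.
Adding: ||u||_{H^1}^2 = 2612065/42 + 84335/3 = 3792755/42.


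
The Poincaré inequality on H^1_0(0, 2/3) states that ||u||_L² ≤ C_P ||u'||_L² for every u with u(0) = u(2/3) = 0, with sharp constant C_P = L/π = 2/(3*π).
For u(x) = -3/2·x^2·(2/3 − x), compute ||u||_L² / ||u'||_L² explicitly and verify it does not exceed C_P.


||u||_L² / ||u'||_L² = sqrt(14)/21 < C_P = 2/(3*π).

u(x) = -3/2·x^2·(2/3 − x), so u'(x) = x*(9*x - 4)/2.
u(x) = -3/2·x^2·(2/3 − x) vanishes at x = 0 and x = 2/3, so u ∈ H^1_0(0, 2/3). Differentiate via the product rule and integrate the resulting polynomials term by term.
  ∫_0^2/3 u² dx = ∫_0^2/3 (9*x^6/4 - 3*x^5 + x^4) dx. Term by term:
    ∫_0^2/3 9*x^6/4 dx = 32/1701;  ∫_0^2/3 -3*x^5 dx = -32/729;  ∫_0^2/3 x^4 dx = 32/1215.
  Sum: 32/1701 − 32/729 + 32/1215 = 32/25515.
  ∫_0^2/3 (u')² dx = ∫_0^2/3 (81*x^4/4 - 18*x^3 + 4*x^2) dx. Term by term:
    ∫_0^2/3 81*x^4/4 dx = 8/15;  ∫_0^2/3 -18*x^3 dx = -8/9;  ∫_0^2/3 4*x^2 dx = 32/81.
  Sum: 8/15 − 8/9 + 32/81 = 16/405.
∫_0^2/3 u² dx = 32/25515, so ||u||_L² = 4*sqrt(70)/945.
∫_0^2/3 (u')² dx = 16/405, so ||u'||_L² = 4*sqrt(5)/45.
Ratio ||u||_L² / ||u'||_L² = sqrt(14)/21.
Sharp Poincaré constant on H^1_0(0, 2/3) is C_P = L/π = 2/(3*π), achieved by sin(3*π/2·x).
A polynomial bump cannot attain the sharp Poincaré constant (only the first sine eigenfunction does), so the ratio is strictly less than C_P, consistent with ||u||_L² ≤ C_P ||u'||_L².


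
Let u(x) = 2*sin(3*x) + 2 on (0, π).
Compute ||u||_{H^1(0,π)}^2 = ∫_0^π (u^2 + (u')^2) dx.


||u||_{H^1(0,π)}^2 = 16/3 + 24*π

u'(x) = 6*cos(3*x).
Expand u² and (u')² and integrate term by term on (0, π), using: for integers n ≥ 1, ∫_0^π sin²(nx) dx = ∫_0^π cos²(nx) dx = π/2; for n ≠ n', ∫_0^π sin(nx)sin(n'x) dx = ∫_0^π cos(nx)cos(n'x) dx = 0; and by product-to-sum, ∫_0^π sin(nx)cos(n'x) dx = ½∫_0^π [sin((n+n')x) + sin((n−n')x)] dx, which is 0 when n+n' is even and 2n/(n²−n'²) when n+n' is odd (it need not vanish on (0, π)). For the constant mode: ∫_0^π 1 dx = π, ∫_0^π cos(nx) dx = 0, ∫_0^π sin(nx) dx = (1−(−1)^n)/n.
  u² squared terms: (2)²·∫1 dx = 4·π = 4*π;  (2)²·∫sin(3x)² dx = 4·π/2 = 2*π.
  u² cross terms: 2·(2)·(2)·∫1·sin(3x) dx = 8·(2/3) = 16/3.
  So ∫_0^π u² dx = 4*π + 2*π + 16/3 = 16/3 + 6*π.
  (u')² squared terms: (6)²·∫cos(3x)² dx = 36·π/2 = 18*π.
  So ∫_0^π (u')² dx = 18*π.
||u||_{H^1}^2 = (16/3 + 6*π) + (18*π) = 16/3 + 24*π.


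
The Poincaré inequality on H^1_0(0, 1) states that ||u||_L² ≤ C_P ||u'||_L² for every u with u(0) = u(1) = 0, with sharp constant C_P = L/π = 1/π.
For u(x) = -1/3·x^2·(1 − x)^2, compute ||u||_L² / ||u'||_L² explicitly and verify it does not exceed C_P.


||u||_L² / ||u'||_L² = sqrt(3)/6 < C_P = 1/π.

u(x) = -1/3·x^2·(1 − x)^2, so u'(x) = 2*x*(x*(1 - x) - (x - 1)^2)/3.
u(x) = -1/3·x^2·(1 − x)^2 vanishes at x = 0 and x = 1, so u ∈ H^1_0(0, 1). Differentiate via the product rule and integrate the resulting polynomials term by term.
  ∫_0^1 u² dx = ∫_0^1 (x^8/9 - 4*x^7/9 + 2*x^6/3 - 4*x^5/9 + x^4/9) dx. Term by term:
    ∫_0^1 x^8/9 dx = 1/81;  ∫_0^1 -4*x^7/9 dx = -1/18;  ∫_0^1 2*x^6/3 dx = 2/21;
    ∫_0^1 -4*x^5/9 dx = -2/27;  ∫_0^1 x^4/9 dx = 1/45.
  Sum: 1/81 − 1/18 + 2/21 − 2/27 + 1/45 = 1/5670.
  ∫_0^1 (u')² dx = ∫_0^1 (16*x^6/9 - 16*x^5/3 + 52*x^4/9 - 8*x^3/3 + 4*x^2/9) dx. Term by term:
    ∫_0^1 16*x^6/9 dx = 16/63;  ∫_0^1 -16*x^5/3 dx = -8/9;  ∫_0^1 52*x^4/9 dx = 52/45;
    ∫_0^1 -8*x^3/3 dx = -2/3;  ∫_0^1 4*x^2/9 dx = 4/27.
  Sum: 16/63 − 8/9 + 52/45 − 2/3 + 4/27 = 2/945.
∫_0^1 u² dx = 1/5670, so ||u||_L² = sqrt(70)/630.
∫_0^1 (u')² dx = 2/945, so ||u'||_L² = sqrt(210)/315.
Ratio ||u||_L² / ||u'||_L² = sqrt(3)/6.
Sharp Poincaré constant on H^1_0(0, 1) is C_P = L/π = 1/π, achieved by sin(π·x).
A polynomial bump cannot attain the sharp Poincaré constant (only the first sine eigenfunction does), so the ratio is strictly less than C_P, consistent with ||u||_L² ≤ C_P ||u'||_L².


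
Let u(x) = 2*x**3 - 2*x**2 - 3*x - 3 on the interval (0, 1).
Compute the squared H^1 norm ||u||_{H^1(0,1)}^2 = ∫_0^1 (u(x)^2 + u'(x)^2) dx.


||u||_{H^1}^2 = 1126/35

The H^1 norm (squared) on an interval (0, L) is
  ||u||_{H^1}^2 = ∫_0^L u(x)^2 dx + ∫_0^L u'(x)^2 dx.
Compute u'(x) = 6*x**2 - 4*x - 3.
Then u(x)^2 = 4*x**6 - 8*x**5 - 8*x**4 + 21*x**2 + 18*x + 9 and u'(x)^2 = 36*x**4 - 48*x**3 - 20*x**2 + 24*x + 9.
Integrate each monomial from 0 to 1 using ∫_0^1 c·x^n dx = c·1^(n+1)/(n+1):
  ∫_0^1 u(x)^2 dx = ∫_0^1 (4*x^6 - 8*x^5 - 8*x^4 + 21*x^2 + 18*x + 9) dx. Term by term:
    ∫_0^1 4*x^6 dx = 4/7;  ∫_0^1 -8*x^5 dx = -4/3;  ∫_0^1 -8*x^4 dx = -8/5;
    ∫_0^1 21*x^2 dx = 7;  ∫_0^1 18*x dx = 9;  ∫_0^1 9 dx = 9.
  Sum: 4/7 − 4/3 − 8/5 + 7 + 9 + 9 = 2377/105.
  ∫_0^1 u'(x)^2 dx = ∫_0^1 (36*x^4 - 48*x^3 - 20*x^2 + 24*x + 9) dx. Term by term:
    ∫_0^1 36*x^4 dx = 36/5;  ∫_0^1 -48*x^3 dx = -12;  ∫_0^1 -20*x^2 dx = -20/3;
    ∫_0^1 24*x dx = 12;  ∫_0^1 9 dx = 9.
  Sum: 36/5 − 12 − 20/3 + 12 + 9 = 143/15.
Adding: ||u||_{H^1}^2 = 2377/105 + 143/15 = 1126/35.
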